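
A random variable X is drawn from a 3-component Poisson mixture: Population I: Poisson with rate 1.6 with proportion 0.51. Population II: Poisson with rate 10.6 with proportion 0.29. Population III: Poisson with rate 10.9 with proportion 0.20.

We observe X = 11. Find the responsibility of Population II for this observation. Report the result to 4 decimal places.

The responsibility of component k is P(Z=k) f_k(x) divided by Σ_j P(Z=j) f_j(x).
Poisson probabilities:
  p_I = e^(−1.6)·1.6^11/11! = 8.89801e-07
  p_II = e^(−10.6)·10.6^11/11! = 0.118492
  p_III = e^(−10.9)·10.9^11/11! = 0.119323
Weight by the priors:
  P(Z=I)·p_I = 0.51 × 8.89801e-07 = 4.53799e-07
  P(Z=II)·p_II = 0.29 × 0.118492 = 0.0343625
  P(Z=III)·p_III = 0.20 × 0.119323 = 0.0238647
Denominator: 4.53799e-07 + 0.0343625 + 0.0238647 = 0.0582277
Responsibility of Population II: 0.0343625 / 0.0582277 ≈ 0.5901

0.5901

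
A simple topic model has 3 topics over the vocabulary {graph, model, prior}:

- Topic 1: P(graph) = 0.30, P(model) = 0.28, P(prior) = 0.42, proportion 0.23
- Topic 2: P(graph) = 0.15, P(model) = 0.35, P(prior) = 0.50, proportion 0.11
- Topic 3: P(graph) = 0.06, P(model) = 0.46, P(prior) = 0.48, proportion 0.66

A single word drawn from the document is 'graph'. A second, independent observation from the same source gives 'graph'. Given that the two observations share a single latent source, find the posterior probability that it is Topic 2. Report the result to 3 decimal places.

By Bayes' theorem, P(k | x) = w_k f_k(x) / Σ_j w_j f_j(x).
Since both observations come from the same component, the likelihood for component k is f_k(x₁)·f_k(x₂).
  p_1 = [P(graph | comp) = 0.30] × [0.3] = 0.09
  p_2 = [P(graph | comp) = 0.15] × [0.15] = 0.0225
  p_3 = [P(graph | comp) = 0.06] × [0.06] = 0.0036
Prior × likelihood for each component:
  w_1·p_1 = 0.23 × 0.09 = 0.0207
  w_2·p_2 = 0.11 × 0.0225 = 0.002475
  w_3·p_3 = 0.66 × 0.0036 = 0.002376
Sum: 0.0207 + 0.002475 + 0.002376 = 0.025551
Responsibility of Topic 2: 0.002475 / 0.025551 ≈ 0.097

0.097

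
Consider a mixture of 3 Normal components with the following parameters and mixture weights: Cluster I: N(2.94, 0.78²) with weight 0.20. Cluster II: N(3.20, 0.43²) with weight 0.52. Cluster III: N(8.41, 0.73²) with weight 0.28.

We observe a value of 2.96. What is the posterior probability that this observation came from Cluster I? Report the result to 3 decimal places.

0.199

Posterior ∝ prior × likelihood, so P(k | x) ∝ w_k f_k(x); normalise over all components.
Normal densities:
  L_I = 0.511296
  L_II = 0.793955
  L_III = 4.30872e-13
Prior × likelihood for each component:
  w_I·L_I = 0.20 × 0.511296 = 0.102259
  w_II·L_II = 0.52 × 0.793955 = 0.412857
  w_III·L_III = 0.28 × 4.30872e-13 = 1.20644e-13
Evidence: 0.102259 + 0.412857 + 1.20644e-13 = 0.515116
Responsibility of Cluster I: 0.102259 / 0.515116 ≈ 0.199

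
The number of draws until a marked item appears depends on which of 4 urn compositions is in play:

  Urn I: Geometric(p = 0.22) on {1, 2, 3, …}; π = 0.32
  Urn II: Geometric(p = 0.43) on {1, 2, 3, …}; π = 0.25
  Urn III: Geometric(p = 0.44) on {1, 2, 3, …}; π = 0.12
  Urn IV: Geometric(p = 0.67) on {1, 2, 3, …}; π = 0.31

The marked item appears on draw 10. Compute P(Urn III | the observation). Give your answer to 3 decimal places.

0.034

P(component k | x) = w_k·f_k(x) / marginal(x), where marginal(x) = Σ_j w_j·f_j(x).
Geometric probabilities:
  L_I = 0.22·(1−0.22)^9 = 0.22·0.106869 = 0.0235112
  L_II = 0.43·(1−0.43)^9 = 0.43·0.00635146 = 0.00273113
  L_III = 0.44·(1−0.44)^9 = 0.44·0.00541617 = 0.00238311
  L_IV = 0.67·(1−0.67)^9 = 0.67·4.64115e-05 = 3.10957e-05
Multiply by the mixture weights:
  w_I·L_I = 0.32 × 0.0235112 = 0.00752357
  w_II·L_II = 0.25 × 0.00273113 = 0.000682782
  w_III·L_III = 0.12 × 0.00238311 = 0.000285974
  w_IV·L_IV = 0.31 × 3.10957e-05 = 9.63967e-06
Normaliser: 0.00752357 + 0.000682782 + 0.000285974 + 9.63967e-06 = 0.00850197
Responsibility of Urn III: 0.000285974 / 0.00850197 ≈ 0.034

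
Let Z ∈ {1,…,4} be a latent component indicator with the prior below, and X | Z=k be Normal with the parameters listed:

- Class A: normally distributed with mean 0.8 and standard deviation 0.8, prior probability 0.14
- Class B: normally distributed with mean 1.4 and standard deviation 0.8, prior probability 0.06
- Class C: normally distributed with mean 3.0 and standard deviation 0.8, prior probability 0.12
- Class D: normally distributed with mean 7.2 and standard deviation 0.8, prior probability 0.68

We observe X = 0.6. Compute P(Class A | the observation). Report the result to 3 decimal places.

By Bayes' theorem, P(k | x) = π_k f_k(x) / Σ_j π_j f_j(x).
Component likelihoods at x = 0.6:
  L_A = 0.483335
  L_B = 0.302463
  L_C = 0.00553981
  L_D = 8.28392e-16
Prior × likelihood for each component:
  π_A·L_A = 0.14 × 0.483335 = 0.0676669
  π_B·L_B = 0.06 × 0.302463 = 0.0181478
  π_C·L_C = 0.12 × 0.00553981 = 0.000664777
  π_D·L_D = 0.68 × 8.28392e-16 = 5.63307e-16
Normaliser: 0.0676669 + 0.0181478 + 0.000664777 + 5.63307e-16 = 0.0864795
So the posterior for Class A is 0.0676669 / 0.0864795 ≈ 0.782.

0.782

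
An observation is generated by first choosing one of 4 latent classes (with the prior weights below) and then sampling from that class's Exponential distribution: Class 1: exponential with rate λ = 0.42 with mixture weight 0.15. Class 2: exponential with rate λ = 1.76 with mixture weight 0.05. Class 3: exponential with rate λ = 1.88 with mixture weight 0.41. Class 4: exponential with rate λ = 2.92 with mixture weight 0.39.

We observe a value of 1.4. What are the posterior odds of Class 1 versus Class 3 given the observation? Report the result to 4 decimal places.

0.6311

Since P(k|x) ∝ π_k f_k(x), the posterior odds are π_i f_i(x) / (π_j f_j(x)).
Component likelihoods at x = 1.4:
  p_1 = 0.233284
  p_2 = 0.149765
  p_3 = 0.135237
  p_4 = 0.0489764
0.0349925 / 0.0554471 ≈ 0.6311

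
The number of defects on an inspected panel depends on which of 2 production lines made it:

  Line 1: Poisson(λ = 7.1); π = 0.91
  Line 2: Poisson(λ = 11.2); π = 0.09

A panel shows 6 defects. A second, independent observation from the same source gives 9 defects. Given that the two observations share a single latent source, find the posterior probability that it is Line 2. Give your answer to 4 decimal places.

0.0247

The responsibility of component k is w_k f_k(x) divided by Σ_j w_j f_j(x).
Since both observations come from the same component, the likelihood for component k is f_k(x₁)·f_k(x₂).
  p_1 = [0.1468] × [0.104249] = 0.0153038
  p_2 = [0.0374867] × [0.104496] = 0.00391722
Weight by the priors:
  w_1·p_1 = 0.91 × 0.0153038 = 0.0139264
  w_2·p_2 = 0.09 × 0.00391722 = 0.00035255
Marginal: 0.0139264 + 0.00035255 = 0.014279
P(Line 2 | x₁, x₂) ≈ 0.0247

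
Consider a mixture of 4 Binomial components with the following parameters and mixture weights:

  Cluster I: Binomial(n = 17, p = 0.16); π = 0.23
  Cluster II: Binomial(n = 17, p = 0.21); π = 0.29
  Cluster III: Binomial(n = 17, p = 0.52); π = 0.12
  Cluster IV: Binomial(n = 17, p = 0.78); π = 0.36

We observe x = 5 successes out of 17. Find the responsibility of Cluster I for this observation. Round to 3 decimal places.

0.279

By Bayes' theorem, P(k | x) = w_k f_k(x) / Σ_j w_j f_j(x).
Component likelihoods at x = 5 successes out of 17:
  f_I = 0.0800759
  f_II = 0.149339
  f_III = 0.0351935
  f_IV = 2.29665e-05
Weight by the priors:
  w_I·f_I = 0.23 × 0.0800759 = 0.0184174
  w_II·f_II = 0.29 × 0.149339 = 0.0433082
  w_III·f_III = 0.12 × 0.0351935 = 0.00422321
  w_IV·f_IV = 0.36 × 2.29665e-05 = 8.26795e-06
Evidence: 0.0184174 + 0.0433082 + 0.00422321 + 8.26795e-06 = 0.0659571
So the posterior for Cluster I is 0.0184174 / 0.0659571 ≈ 0.279.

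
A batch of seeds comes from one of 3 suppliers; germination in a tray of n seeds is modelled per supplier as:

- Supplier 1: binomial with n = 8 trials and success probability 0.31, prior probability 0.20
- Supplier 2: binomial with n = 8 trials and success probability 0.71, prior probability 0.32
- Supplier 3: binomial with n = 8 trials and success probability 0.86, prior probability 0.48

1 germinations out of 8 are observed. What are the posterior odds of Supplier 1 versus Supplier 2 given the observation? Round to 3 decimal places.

Posterior odds = (w_i f_i(x)) / (w_j f_j(x)); the normalising sum cancels.
Binomial probabilities:
  p_1 = 0.18467
  p_2 = 0.000979793
  p_3 = 7.25245e-06
Posterior odds = (w_1·p_1) / (w_2·p_2) = (0.20·0.18467) / (0.32·0.000979793) = 0.0369339 / 0.000313534 ≈ 117.799

117.799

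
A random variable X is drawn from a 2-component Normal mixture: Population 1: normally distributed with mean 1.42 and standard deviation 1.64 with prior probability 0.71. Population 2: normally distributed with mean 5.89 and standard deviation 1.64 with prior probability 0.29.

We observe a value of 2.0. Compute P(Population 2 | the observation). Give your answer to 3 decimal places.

0.025

The responsibility of component k is w_k f_k(x) divided by Σ_j w_j f_j(x).
Evaluate each component's likelihood at the observed value:
  p_1 = 0.228511
  p_2 = 0.0146003
Multiply by the mixture weights:
  w_1·p_1 = 0.71 × 0.228511 = 0.162243
  w_2·p_2 = 0.29 × 0.0146003 = 0.0042341
Marginal: 0.162243 + 0.0042341 = 0.166477
P(Population 2 | the observation) = 0.0042341 / 0.166477 ≈ 0.025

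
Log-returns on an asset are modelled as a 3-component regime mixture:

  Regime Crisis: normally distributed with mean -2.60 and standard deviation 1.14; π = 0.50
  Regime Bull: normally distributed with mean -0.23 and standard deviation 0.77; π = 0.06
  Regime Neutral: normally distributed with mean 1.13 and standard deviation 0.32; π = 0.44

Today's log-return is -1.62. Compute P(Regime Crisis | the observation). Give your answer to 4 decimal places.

0.9520

The responsibility of component k is π_k f_k(x) divided by Σ_j π_j f_j(x).
Evaluate each component's likelihood at the observed value:
  f_Crisis = 0.241843
  f_Bull = 0.101577
  f_Neutral = 1.14521e-16
Weight by the priors:
  π_Crisis·f_Crisis = 0.50 × 0.241843 = 0.120922
  π_Bull·f_Bull = 0.06 × 0.101577 = 0.00609462
  π_Neutral·f_Neutral = 0.44 × 1.14521e-16 = 5.03892e-17
Sum: 0.120922 + 0.00609462 + 5.03892e-17 = 0.127016
Responsibility of Regime Crisis: 0.120922 / 0.127016 ≈ 0.9520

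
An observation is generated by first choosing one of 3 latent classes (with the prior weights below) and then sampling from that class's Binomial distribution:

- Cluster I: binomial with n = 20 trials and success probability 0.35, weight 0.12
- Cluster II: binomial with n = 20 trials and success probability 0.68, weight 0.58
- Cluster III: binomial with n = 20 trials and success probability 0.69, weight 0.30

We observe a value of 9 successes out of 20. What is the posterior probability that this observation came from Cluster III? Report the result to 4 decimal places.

0.1546

By Bayes' theorem, P(k | x) = P(Z=k) f_k(x) / Σ_j P(Z=j) f_j(x).
Component likelihoods at x = 9 successes out of 20:
  p_I = 0.115842
  p_II = 0.018812
  p_III = 0.0151296
Unnormalised posteriors:
  P(Z=I)·p_I = 0.12 × 0.115842 = 0.013901
  P(Z=II)·p_II = 0.58 × 0.018812 = 0.010911
  P(Z=III)·p_III = 0.30 × 0.0151296 = 0.00453887
Sum: 0.013901 + 0.010911 + 0.00453887 = 0.0293509
So the posterior for Cluster III is 0.00453887 / 0.0293509 ≈ 0.1546.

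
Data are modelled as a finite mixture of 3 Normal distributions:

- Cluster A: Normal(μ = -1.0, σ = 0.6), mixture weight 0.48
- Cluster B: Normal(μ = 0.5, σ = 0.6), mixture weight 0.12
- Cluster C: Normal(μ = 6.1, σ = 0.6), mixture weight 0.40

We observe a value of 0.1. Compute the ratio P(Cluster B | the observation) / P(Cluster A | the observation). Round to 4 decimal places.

Since P(k|x) ∝ P(Z=k) f_k(x), the posterior odds are P(Z=i) f_i(x) / (P(Z=j) f_j(x)).
Evaluate each component's likelihood at the observed value:
  f_A = (1/(0.6·√(2π)))·exp(−(0.1−-1.0)²/(2·0.6²)) = 0.664904·exp(-1.68056) = 0.123852
  f_B = (1/(0.6·√(2π)))·exp(−(0.1−0.5)²/(2·0.6²)) = 0.664904·exp(-0.22222) = 0.532413
  f_C = (1/(0.6·√(2π)))·exp(−(0.1−6.1)²/(2·0.6²)) = 0.664904·exp(-50.00000) = 1.28243e-22
0.0638896 / 0.0594489 ≈ 1.0747

1.0747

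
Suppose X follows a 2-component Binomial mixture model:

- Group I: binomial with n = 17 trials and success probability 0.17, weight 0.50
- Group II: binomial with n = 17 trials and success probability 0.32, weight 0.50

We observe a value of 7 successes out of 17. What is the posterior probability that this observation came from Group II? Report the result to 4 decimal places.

Posterior ∝ prior × likelihood, so P(k | x) ∝ P(Z=k) f_k(x); normalise over all components.
Evaluate each component's likelihood at the observed value:
  L_I = 0.0123822
  L_II = 0.141258
Multiply by the mixture weights:
  P(Z=I)·L_I = 0.50 × 0.0123822 = 0.00619111
  P(Z=II)·L_II = 0.50 × 0.141258 = 0.0706291
Marginal: 0.00619111 + 0.0706291 = 0.0768202
So the posterior for Group II is 0.0706291 / 0.0768202 ≈ 0.9194.

0.9194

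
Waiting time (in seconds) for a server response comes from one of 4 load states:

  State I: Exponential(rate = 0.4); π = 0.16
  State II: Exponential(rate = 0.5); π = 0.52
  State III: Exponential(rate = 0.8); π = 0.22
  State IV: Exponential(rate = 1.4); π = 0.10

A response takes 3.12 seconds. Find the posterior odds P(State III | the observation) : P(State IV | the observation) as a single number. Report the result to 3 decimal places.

Since P(k|x) ∝ w_k f_k(x), the posterior odds are w_i f_i(x) / (w_j f_j(x)).
Component likelihoods at x = 3.12 seconds:
  p_I = 0.114831
  p_II = 0.105068
  p_III = 0.0659312
  p_IV = 0.0177472
0.0145049 / 0.00177472 ≈ 8.173

8.173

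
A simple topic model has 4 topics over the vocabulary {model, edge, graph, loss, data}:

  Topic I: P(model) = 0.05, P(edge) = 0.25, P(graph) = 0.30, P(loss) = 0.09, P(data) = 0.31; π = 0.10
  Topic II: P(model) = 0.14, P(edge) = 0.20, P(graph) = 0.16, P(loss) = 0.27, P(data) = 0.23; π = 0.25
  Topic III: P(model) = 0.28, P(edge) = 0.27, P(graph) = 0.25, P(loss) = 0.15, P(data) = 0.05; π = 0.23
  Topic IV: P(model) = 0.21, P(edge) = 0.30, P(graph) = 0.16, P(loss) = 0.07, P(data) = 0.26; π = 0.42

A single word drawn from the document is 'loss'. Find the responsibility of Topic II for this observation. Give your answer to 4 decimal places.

P(component k | x) = π_k·f_k(x) / marginal(x), where marginal(x) = Σ_j π_j·f_j(x).
Evaluate each component's likelihood at the observed value:
  f_I = 0.09
  f_II = 0.27
  f_III = 0.15
  f_IV = 0.07
Multiply by the mixture weights:
  π_I·f_I = 0.10 × 0.09 = 0.009
  π_II·f_II = 0.25 × 0.27 = 0.0675
  π_III·f_III = 0.23 × 0.15 = 0.0345
  π_IV·f_IV = 0.42 × 0.07 = 0.0294
Denominator: 0.009 + 0.0675 + 0.0345 + 0.0294 = 0.1404
So the posterior for Topic II is 0.0675 / 0.1404 ≈ 0.4808.

0.4808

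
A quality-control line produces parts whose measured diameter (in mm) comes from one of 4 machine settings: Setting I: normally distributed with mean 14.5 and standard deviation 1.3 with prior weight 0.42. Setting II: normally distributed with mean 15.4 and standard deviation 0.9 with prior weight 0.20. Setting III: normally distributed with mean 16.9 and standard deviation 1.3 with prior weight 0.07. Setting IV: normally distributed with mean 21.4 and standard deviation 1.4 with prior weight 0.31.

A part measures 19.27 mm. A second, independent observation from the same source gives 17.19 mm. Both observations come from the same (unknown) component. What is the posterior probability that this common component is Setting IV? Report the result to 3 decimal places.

By Bayes' theorem, P(k | x) = π_k f_k(x) / Σ_j π_j f_j(x).
Since both observations come from the same component, the likelihood for component k is f_k(x₁)·f_k(x₂).
  L_I = [(1/(1.3·√(2π)))·exp(−(19.27−14.5)²/(2·1.3²)) = 0.306879·exp(-6.73163) = 0.000365981] × [0.0360748] = 1.32027e-05
  L_II = [(1/(0.9·√(2π)))·exp(−(19.27−15.4)²/(2·0.9²)) = 0.443269·exp(-9.24500) = 4.28169e-05] × [0.0613342] = 2.62614e-06
  L_III = [(1/(1.3·√(2π)))·exp(−(19.27−16.9)²/(2·1.3²)) = 0.306879·exp(-1.66180) = 0.0582444] × [0.299337] = 0.0174347
  L_IV = [(1/(1.4·√(2π)))·exp(−(19.27−21.4)²/(2·1.4²)) = 0.284959·exp(-1.15737) = 0.0895657] × [0.00309841] = 0.000277512
Prior × likelihood for each component:
  π_I·L_I = 0.42 × 1.32027e-05 = 5.54513e-06
  π_II·L_II = 0.20 × 2.62614e-06 = 5.25228e-07
  π_III·L_III = 0.07 × 0.0174347 = 0.00122043
  π_IV·L_IV = 0.31 × 0.000277512 = 8.60286e-05
Denominator: 5.54513e-06 + 5.25228e-07 + 0.00122043 + 8.60286e-05 = 0.00131253
P(Setting IV | x₁,x₂) = 8.60286e-05 / 0.00131253 ≈ 0.066

0.066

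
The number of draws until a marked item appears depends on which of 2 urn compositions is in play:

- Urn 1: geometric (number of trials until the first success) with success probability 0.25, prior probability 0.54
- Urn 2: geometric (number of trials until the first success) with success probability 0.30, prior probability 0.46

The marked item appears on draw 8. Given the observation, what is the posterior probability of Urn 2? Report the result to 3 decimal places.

Apply Bayes' rule: the posterior for each component is proportional to its prior times its likelihood at x.
Evaluate each component's likelihood at the observed value:
  f_1 = 0.033371
  f_2 = 0.0247063
Weight by the priors:
  w_1·f_1 = 0.54 × 0.033371 = 0.0180203
  w_2·f_2 = 0.46 × 0.0247063 = 0.0113649
Marginal: 0.0180203 + 0.0113649 = 0.0293852
So the posterior for Urn 2 is 0.0113649 / 0.0293852 ≈ 0.387.

0.387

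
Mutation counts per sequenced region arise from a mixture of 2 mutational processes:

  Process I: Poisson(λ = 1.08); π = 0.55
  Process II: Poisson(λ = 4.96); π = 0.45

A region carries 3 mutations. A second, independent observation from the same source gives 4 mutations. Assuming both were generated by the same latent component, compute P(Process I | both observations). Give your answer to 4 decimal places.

0.0624

The responsibility of component k is P(Z=k) f_k(x) divided by Σ_j P(Z=j) f_j(x).
Since both observations come from the same component, the likelihood for component k is f_k(x₁)·f_k(x₂).
  L_I = [e^(−1.08)·1.08^3/3! = 0.0712988] × [0.0192507] = 0.00137255
  L_II = [e^(−4.96)·4.96^3/3! = 0.142624] × [0.176854] = 0.0252237
Weight by the priors:
  P(Z=I)·L_I = 0.55 × 0.00137255 = 0.000754902
  P(Z=II)·L_II = 0.45 × 0.0252237 = 0.0113506
Normaliser: 0.000754902 + 0.0113506 = 0.0121055
P(Process I | x₁,x₂) ≈ 0.0624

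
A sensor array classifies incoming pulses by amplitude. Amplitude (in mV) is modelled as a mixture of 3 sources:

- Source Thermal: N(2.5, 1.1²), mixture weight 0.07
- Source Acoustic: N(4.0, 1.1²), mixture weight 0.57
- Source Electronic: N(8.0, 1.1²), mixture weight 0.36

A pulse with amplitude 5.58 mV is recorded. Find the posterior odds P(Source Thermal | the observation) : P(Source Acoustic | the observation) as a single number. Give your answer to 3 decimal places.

Only the two components matter; the odds are (π_i f_i(x)) / (π_j f_j(x)).
Component likelihoods at x = 5.58 mV:
  f_Thermal = 0.00719587
  f_Acoustic = 0.129274
  f_Electronic = 0.0322496
0.000503711 / 0.0736863 ≈ 0.007

0.007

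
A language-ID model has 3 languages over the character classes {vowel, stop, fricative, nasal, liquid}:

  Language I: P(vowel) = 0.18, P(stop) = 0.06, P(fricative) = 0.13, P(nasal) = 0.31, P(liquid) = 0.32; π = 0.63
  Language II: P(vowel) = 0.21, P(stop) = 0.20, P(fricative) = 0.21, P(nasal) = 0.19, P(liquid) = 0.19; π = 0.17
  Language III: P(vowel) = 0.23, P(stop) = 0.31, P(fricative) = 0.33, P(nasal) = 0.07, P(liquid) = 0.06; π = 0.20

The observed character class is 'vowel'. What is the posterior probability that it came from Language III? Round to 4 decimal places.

P(component k | x) = P(Z=k)·f_k(x) / marginal(x), where marginal(x) = Σ_j P(Z=j)·f_j(x).
Component likelihoods at x = 'vowel':
  L_I = P(vowel | comp) = 0.18
  L_II = P(vowel | comp) = 0.21
  L_III = P(vowel | comp) = 0.23
Multiply by the mixture weights:
  P(Z=I)·L_I = 0.63 × 0.18 = 0.1134
  P(Z=II)·L_II = 0.17 × 0.21 = 0.0357
  P(Z=III)·L_III = 0.20 × 0.23 = 0.046
Normaliser: 0.1134 + 0.0357 + 0.046 = 0.1951
Responsibility of Language III: 0.046 / 0.1951 ≈ 0.2358

0.2358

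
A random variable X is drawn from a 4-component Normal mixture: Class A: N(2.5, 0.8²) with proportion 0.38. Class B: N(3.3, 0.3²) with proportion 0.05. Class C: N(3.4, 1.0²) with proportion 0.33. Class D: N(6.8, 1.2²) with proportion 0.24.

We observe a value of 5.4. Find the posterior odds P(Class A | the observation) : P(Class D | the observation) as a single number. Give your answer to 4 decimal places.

Since P(k|x) ∝ π_k f_k(x), the posterior odds are π_i f_i(x) / (π_j f_j(x)).
Component likelihoods at x = 5.4:
  L_A = (1/(0.8·√(2π)))·exp(−(5.4−2.5)²/(2·0.8²)) = 0.498678·exp(-6.57031) = 0.000698827
  L_B = (1/(0.3·√(2π)))·exp(−(5.4−3.3)²/(2·0.3²)) = 1.329808·exp(-24.50000) = 3.04491e-11
  L_C = (1/(1.0·√(2π)))·exp(−(5.4−3.4)²/(2·1.0²)) = 0.398942·exp(-2.00000) = 0.053991
  L_D = (1/(1.2·√(2π)))·exp(−(5.4−6.8)²/(2·1.2²)) = 0.332452·exp(-0.68056) = 0.168332
Posterior odds = (π_A·L_A) / (π_D·L_D) = (0.38·0.000698827) / (0.24·0.168332) = 0.000265554 / 0.0403997 ≈ 0.0066

0.0066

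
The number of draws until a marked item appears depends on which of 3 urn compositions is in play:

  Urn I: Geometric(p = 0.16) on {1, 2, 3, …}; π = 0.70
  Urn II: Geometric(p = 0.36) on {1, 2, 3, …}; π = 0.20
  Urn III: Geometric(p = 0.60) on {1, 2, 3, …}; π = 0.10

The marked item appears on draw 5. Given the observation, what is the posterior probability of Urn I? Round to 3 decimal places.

Posterior ∝ prior × likelihood, so P(k | x) ∝ w_k f_k(x); normalise over all components.
Evaluate each component's likelihood at the observed value:
  f_I = 0.16·(1−0.16)^4 = 0.16·0.497871 = 0.0796594
  f_II = 0.36·(1−0.36)^4 = 0.36·0.167772 = 0.060398
  f_III = 0.60·(1−0.60)^4 = 0.60·0.0256 = 0.01536
Unnormalised posteriors:
  w_I·f_I = 0.70 × 0.0796594 = 0.0557616
  w_II·f_II = 0.20 × 0.060398 = 0.0120796
  w_III·f_III = 0.10 × 0.01536 = 0.001536
Marginal: 0.0557616 + 0.0120796 + 0.001536 = 0.0693772
P(Urn I | x) = 0.0557616 / 0.0693772 ≈ 0.804

0.804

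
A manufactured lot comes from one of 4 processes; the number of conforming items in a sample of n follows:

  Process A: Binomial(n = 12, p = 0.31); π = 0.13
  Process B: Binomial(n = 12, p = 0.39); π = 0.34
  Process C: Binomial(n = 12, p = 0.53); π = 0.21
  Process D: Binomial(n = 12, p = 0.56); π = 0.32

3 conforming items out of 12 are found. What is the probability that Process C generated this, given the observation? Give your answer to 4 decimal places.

By Bayes' theorem, P(k | x) = π_k f_k(x) / Σ_j π_j f_j(x).
Binomial probabilities:
  L_A = C(12,3)·0.31^3·0.69^9 = 220·0.029791·0.0354521 = 0.232354
  L_B = C(12,3)·0.39^3·0.61^9 = 220·0.059319·0.0116941 = 0.152611
  L_C = C(12,3)·0.53^3·0.47^9 = 220·0.148877·0.00111913 = 0.0366548
  L_D = C(12,3)·0.56^3·0.44^9 = 220·0.175616·0.000618122 = 0.0238815
Weight by the priors:
  π_A·L_A = 0.13 × 0.232354 = 0.030206
  π_B·L_B = 0.34 × 0.152611 = 0.0518876
  π_C·L_C = 0.21 × 0.0366548 = 0.00769751
  π_D·L_D = 0.32 × 0.0238815 = 0.00764207
Normaliser: 0.030206 + 0.0518876 + 0.00769751 + 0.00764207 = 0.0974332
P(Process C | the observation) ≈ 0.0790

0.0790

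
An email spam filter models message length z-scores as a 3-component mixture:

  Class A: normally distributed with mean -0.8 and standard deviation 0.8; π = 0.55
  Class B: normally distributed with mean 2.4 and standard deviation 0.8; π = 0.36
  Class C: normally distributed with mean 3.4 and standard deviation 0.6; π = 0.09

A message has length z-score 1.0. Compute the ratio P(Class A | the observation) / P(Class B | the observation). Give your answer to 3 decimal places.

Since P(k|x) ∝ π_k f_k(x), the posterior odds are π_i f_i(x) / (π_j f_j(x)).
Normal densities:
  p_A = 0.0396746
  p_B = 0.107847
  p_C = 0.00022305
Odds = (0.55/0.36) × (0.0396746/0.107847) = 1.52778 × 0.367879 ≈ 0.562

0.562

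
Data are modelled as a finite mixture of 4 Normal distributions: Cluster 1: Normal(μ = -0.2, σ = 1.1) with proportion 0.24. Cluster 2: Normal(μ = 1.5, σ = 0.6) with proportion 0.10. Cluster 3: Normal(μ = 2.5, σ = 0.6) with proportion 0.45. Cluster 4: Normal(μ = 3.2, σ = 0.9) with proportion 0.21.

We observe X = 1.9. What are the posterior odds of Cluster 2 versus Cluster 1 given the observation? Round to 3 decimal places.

3.784

Posterior odds = (w_i f_i(x)) / (w_j f_j(x)); the normalising sum cancels.
Evaluate each component's likelihood at the observed value:
  p_1 = (1/(1.1·√(2π)))·exp(−(1.9−-0.2)²/(2·1.1²)) = 0.362675·exp(-1.82231) = 0.0586268
  p_2 = (1/(0.6·√(2π)))·exp(−(1.9−1.5)²/(2·0.6²)) = 0.664904·exp(-0.22222) = 0.532413
  p_3 = (1/(0.6·√(2π)))·exp(−(1.9−2.5)²/(2·0.6²)) = 0.664904·exp(-0.50000) = 0.403285
  p_4 = (1/(0.9·√(2π)))·exp(−(1.9−3.2)²/(2·0.9²)) = 0.443269·exp(-1.04321) = 0.156173
Odds = (0.10/0.24) × (0.532413/0.0586268) = 0.416667 × 9.08139 ≈ 3.784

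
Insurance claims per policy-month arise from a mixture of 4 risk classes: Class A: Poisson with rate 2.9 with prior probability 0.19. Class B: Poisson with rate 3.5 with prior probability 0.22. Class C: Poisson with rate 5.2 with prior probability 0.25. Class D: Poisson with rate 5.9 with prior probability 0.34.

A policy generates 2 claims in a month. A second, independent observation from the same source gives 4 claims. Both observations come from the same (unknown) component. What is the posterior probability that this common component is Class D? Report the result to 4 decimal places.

Apply Bayes' rule: the posterior for each component is proportional to its prior times its likelihood at x.
Since both observations come from the same component, the likelihood for component k is f_k(x₁)·f_k(x₂).
  f_A = [0.231373] × [0.162154] = 0.0375179
  f_B = [0.184959] × [0.188812] = 0.0349225
  f_C = [0.074584] × [0.168063] = 0.0125348
  f_D = [0.04768] × [0.138312] = 0.00659471
Multiply by the mixture weights:
  w_A·f_A = 0.19 × 0.0375179 = 0.0071284
  w_B·f_B = 0.22 × 0.0349225 = 0.00768296
  w_C·f_C = 0.25 × 0.0125348 = 0.00313369
  w_D·f_D = 0.34 × 0.00659471 = 0.0022422
Normaliser: 0.0071284 + 0.00768296 + 0.00313369 + 0.0022422 = 0.0201873
P(Class D | x) = 0.0022422 / 0.0201873 ≈ 0.1111

0.1111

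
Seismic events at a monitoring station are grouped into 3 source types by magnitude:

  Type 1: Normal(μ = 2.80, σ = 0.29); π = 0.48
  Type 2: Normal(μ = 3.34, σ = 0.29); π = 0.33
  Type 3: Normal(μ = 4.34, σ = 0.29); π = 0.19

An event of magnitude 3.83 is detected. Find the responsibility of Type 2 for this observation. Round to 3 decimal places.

The responsibility of component k is π_k f_k(x) divided by Σ_j π_j f_j(x).
Component likelihoods at x = 3.83:
  p_1 = (1/(0.29·√(2π)))·exp(−(3.83−2.80)²/(2·0.29²)) = 1.375663·exp(-6.30737) = 0.00250758
  p_2 = (1/(0.29·√(2π)))·exp(−(3.83−3.34)²/(2·0.29²)) = 1.375663·exp(-1.42747) = 0.330043
  p_3 = (1/(0.29·√(2π)))·exp(−(3.83−4.34)²/(2·0.29²)) = 1.375663·exp(-1.54637) = 0.293043
Prior × likelihood for each component:
  π_1·p_1 = 0.48 × 0.00250758 = 0.00120364
  π_2·p_2 = 0.33 × 0.330043 = 0.108914
  π_3·p_3 = 0.19 × 0.293043 = 0.0556781
Denominator: 0.00120364 + 0.108914 + 0.0556781 = 0.165796
P(Type 2 | data) = 0.108914 / 0.165796 ≈ 0.657

0.657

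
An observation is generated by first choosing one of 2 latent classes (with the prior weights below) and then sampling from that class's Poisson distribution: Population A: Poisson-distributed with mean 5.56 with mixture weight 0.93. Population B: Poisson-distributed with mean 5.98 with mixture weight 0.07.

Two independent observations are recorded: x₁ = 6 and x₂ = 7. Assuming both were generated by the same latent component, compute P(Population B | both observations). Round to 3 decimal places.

0.077

The responsibility of component k is P(Z=k) f_k(x) divided by Σ_j P(Z=j) f_j(x).
Since both observations come from the same component, the likelihood for component k is f_k(x₁)·f_k(x₂).
  L_A = [0.157921] × [0.125434] = 0.0198086
  L_B = [0.160618] × [0.137213] = 0.0220389
Prior × likelihood for each component:
  P(Z=A)·L_A = 0.93 × 0.0198086 = 0.018422
  P(Z=B)·L_B = 0.07 × 0.0220389 = 0.00154272
Evidence: 0.018422 + 0.00154272 = 0.0199648
P(Population B | x) ≈ 0.077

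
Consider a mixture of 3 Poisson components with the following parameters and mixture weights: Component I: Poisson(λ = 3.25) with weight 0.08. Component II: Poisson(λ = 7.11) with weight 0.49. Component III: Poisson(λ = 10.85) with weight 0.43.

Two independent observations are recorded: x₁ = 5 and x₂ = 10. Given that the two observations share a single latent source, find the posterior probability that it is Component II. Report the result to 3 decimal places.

By Bayes' theorem, P(k | x) = π_k f_k(x) / Σ_j π_j f_j(x).
Since both observations come from the same component, the likelihood for component k is f_k(x₁)·f_k(x₂).
  L_I = [e^(−3.25)·3.25^5/5! = 0.11716] × [0.0014048] = 0.000164586
  L_II = [e^(−7.11)·7.11^5/5! = 0.12369] × [0.0743189] = 0.00919247
  L_III = [e^(−10.85)·10.85^5/5! = 0.0243149] × [0.120904] = 0.00293976
Unnormalised posteriors:
  π_I·L_I = 0.08 × 0.000164586 = 1.31669e-05
  π_II·L_II = 0.49 × 0.00919247 = 0.00450431
  π_III·L_III = 0.43 × 0.00293976 = 0.0012641
Sum: 1.31669e-05 + 0.00450431 + 0.0012641 = 0.00578157
P(Component II | x₁, x₂) = 0.00450431 / 0.00578157 ≈ 0.779

0.779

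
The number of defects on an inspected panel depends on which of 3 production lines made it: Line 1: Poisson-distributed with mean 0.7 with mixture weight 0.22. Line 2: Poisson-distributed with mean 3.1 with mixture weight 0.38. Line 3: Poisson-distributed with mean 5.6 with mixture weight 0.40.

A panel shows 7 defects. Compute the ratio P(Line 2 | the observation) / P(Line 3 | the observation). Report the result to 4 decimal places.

0.1844

The posterior odds equal the prior odds times the likelihood ratio: (w_i/w_j)·(f_i(x)/f_j(x)).
Poisson probabilities:
  p_1 = 8.11427e-06
  p_2 = 0.0245917
  p_3 = 0.126717
0.00934484 / 0.050687 ≈ 0.1844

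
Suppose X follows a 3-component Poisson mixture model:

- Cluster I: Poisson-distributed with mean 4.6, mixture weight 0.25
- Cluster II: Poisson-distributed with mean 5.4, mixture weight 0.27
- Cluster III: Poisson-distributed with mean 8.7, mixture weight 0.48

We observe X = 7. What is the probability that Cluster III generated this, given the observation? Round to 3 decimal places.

0.525

The responsibility of component k is P(Z=k) f_k(x) divided by Σ_j P(Z=j) f_j(x).
Component likelihoods at x = 7:
  f_I = e^(−4.6)·4.6^7/7! = 0.08692
  f_II = e^(−5.4)·5.4^7/7! = 0.119987
  f_III = e^(−8.7)·8.7^7/7! = 0.124693
Multiply by the mixture weights:
  P(Z=I)·f_I = 0.25 × 0.08692 = 0.02173
  P(Z=II)·f_II = 0.27 × 0.119987 = 0.0323966
  P(Z=III)·f_III = 0.48 × 0.124693 = 0.0598527
Normaliser: 0.02173 + 0.0323966 + 0.0598527 = 0.113979
So the posterior for Cluster III is 0.0598527 / 0.113979 ≈ 0.525.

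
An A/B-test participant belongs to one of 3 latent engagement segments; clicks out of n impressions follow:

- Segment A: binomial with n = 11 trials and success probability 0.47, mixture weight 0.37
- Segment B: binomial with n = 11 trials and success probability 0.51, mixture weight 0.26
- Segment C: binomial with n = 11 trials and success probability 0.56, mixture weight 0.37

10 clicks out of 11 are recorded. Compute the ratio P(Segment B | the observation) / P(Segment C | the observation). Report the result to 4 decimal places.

Since P(k|x) ∝ π_k f_k(x), the posterior odds are π_i f_i(x) / (π_j f_j(x)).
Evaluate each component's likelihood at the observed value:
  p_A = 0.00306653
  p_B = 0.00641639
  p_C = 0.01468
Odds = (0.26/0.37) × (0.00641639/0.01468) = 0.702703 × 0.437084 ≈ 0.3071

0.3071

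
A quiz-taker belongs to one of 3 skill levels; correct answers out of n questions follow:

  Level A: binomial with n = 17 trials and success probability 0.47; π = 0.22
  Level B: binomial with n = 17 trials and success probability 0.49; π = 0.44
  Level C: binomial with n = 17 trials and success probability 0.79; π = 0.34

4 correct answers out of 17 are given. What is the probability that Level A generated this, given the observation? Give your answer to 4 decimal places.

0.4110

P(component k | x) = w_k·f_k(x) / marginal(x), where marginal(x) = Σ_j w_j·f_j(x).
Evaluate each component's likelihood at the observed value:
  L_A = C(17,4)·0.47^4·0.53^13 = 2380·0.0487968·0.000260367 = 0.0302381
  L_B = C(17,4)·0.49^4·0.51^13 = 2380·0.057648·0.000157911 = 0.0216657
  L_C = C(17,4)·0.79^4·0.21^13 = 2380·0.389501·1.54472e-09 = 1.43198e-06
Weight by the priors:
  w_A·L_A = 0.22 × 0.0302381 = 0.00665238
  w_B·L_B = 0.44 × 0.0216657 = 0.00953293
  w_C·L_C = 0.34 × 1.43198e-06 = 4.86872e-07
Sum: 0.00665238 + 0.00953293 + 4.86872e-07 = 0.0161858
P(Level A | data) ≈ 0.4110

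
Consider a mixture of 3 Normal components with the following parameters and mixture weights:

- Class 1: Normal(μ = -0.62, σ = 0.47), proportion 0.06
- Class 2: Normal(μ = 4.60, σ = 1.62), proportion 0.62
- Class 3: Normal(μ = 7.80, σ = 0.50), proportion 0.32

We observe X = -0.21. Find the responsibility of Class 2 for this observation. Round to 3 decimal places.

By Bayes' theorem, P(k | x) = P(Z=k) f_k(x) / Σ_j P(Z=j) f_j(x).
Component likelihoods at x = -0.21:
  L_1 = 0.580187
  L_2 = 0.00299968
  L_3 = 1.49e-56
Multiply by the mixture weights:
  P(Z=1)·L_1 = 0.06 × 0.580187 = 0.0348112
  P(Z=2)·L_2 = 0.62 × 0.00299968 = 0.0018598
  P(Z=3)·L_3 = 0.32 × 1.49e-56 = 4.76799e-57
Denominator: 0.0348112 + 0.0018598 + 4.76799e-57 = 0.036671
P(Class 2 | x) ≈ 0.051

0.051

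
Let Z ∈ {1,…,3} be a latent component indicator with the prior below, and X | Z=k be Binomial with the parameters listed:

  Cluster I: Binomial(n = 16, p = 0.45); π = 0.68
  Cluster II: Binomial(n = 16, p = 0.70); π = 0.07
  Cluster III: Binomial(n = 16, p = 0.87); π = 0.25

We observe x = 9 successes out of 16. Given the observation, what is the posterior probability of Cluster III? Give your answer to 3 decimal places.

0.005

By Bayes' theorem, P(k | x) = π_k f_k(x) / Σ_j π_j f_j(x).
Evaluate each component's likelihood at the observed value:
  p_I = C(16,9)·0.45^9·0.55^7 = 11440·0.000756681·0.0152244 = 0.131788
  p_II = C(16,9)·0.70^9·0.30^7 = 11440·0.0403536·0.0002187 = 0.100962
  p_III = C(16,9)·0.87^9·0.13^7 = 11440·0.285544·6.27485e-07 = 0.00204976
Prior × likelihood for each component:
  π_I·p_I = 0.68 × 0.131788 = 0.0896162
  π_II·p_II = 0.07 × 0.100962 = 0.00706733
  π_III·p_III = 0.25 × 0.00204976 = 0.00051244
Denominator: 0.0896162 + 0.00706733 + 0.00051244 = 0.0971959
So the posterior for Cluster III is 0.00051244 / 0.0971959 ≈ 0.005.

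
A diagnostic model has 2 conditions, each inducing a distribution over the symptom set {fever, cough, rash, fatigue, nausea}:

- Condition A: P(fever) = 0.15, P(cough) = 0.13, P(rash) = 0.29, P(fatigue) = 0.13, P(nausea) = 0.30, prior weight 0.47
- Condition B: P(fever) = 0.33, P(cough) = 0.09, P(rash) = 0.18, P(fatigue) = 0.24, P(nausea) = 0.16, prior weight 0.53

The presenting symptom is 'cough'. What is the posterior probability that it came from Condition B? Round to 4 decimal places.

0.4384

Apply Bayes' rule: the posterior for each component is proportional to its prior times its likelihood at x.
Evaluate each component's likelihood at the observed value:
  p_A = P(cough | comp) = 0.13
  p_B = P(cough | comp) = 0.09
Prior × likelihood for each component:
  π_A·p_A = 0.47 × 0.13 = 0.0611
  π_B·p_B = 0.53 × 0.09 = 0.0477
Sum: 0.0611 + 0.0477 = 0.1088
P(Condition B | 'cough') ≈ 0.4384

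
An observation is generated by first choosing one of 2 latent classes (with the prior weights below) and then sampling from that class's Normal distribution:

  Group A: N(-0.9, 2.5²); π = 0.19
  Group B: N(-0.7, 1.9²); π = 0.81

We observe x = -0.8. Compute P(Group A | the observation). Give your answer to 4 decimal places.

P(component k | x) = π_k·f_k(x) / marginal(x), where marginal(x) = Σ_j π_j·f_j(x).
Component likelihoods at x = -0.8:
  f_A = 0.159449
  f_B = 0.209679
Weight by the priors:
  π_A·f_A = 0.19 × 0.159449 = 0.0302954
  π_B·f_B = 0.81 × 0.209679 = 0.16984
Marginal: 0.0302954 + 0.16984 = 0.200135
Responsibility of Group A: 0.0302954 / 0.200135 ≈ 0.1514

0.1514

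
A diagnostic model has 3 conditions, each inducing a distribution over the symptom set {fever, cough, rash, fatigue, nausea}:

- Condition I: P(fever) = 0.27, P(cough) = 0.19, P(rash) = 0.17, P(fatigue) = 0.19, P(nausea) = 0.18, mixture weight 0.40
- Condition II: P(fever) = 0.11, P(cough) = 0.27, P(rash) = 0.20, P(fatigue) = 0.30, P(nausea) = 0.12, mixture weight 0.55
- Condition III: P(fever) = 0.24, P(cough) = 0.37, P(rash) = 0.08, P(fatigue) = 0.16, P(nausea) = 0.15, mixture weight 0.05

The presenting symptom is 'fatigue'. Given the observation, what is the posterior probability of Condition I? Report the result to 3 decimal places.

0.305

By Bayes' theorem, P(k | x) = π_k f_k(x) / Σ_j π_j f_j(x).
Evaluate each component's likelihood at the observed value:
  L_I = P(fatigue | comp) = 0.19
  L_II = P(fatigue | comp) = 0.30
  L_III = P(fatigue | comp) = 0.16
Prior × likelihood for each component:
  π_I·L_I = 0.40 × 0.19 = 0.076
  π_II·L_II = 0.55 × 0.3 = 0.165
  π_III·L_III = 0.05 × 0.16 = 0.008
Evidence: 0.076 + 0.165 + 0.008 = 0.249
So the posterior for Condition I is 0.076 / 0.249 ≈ 0.305.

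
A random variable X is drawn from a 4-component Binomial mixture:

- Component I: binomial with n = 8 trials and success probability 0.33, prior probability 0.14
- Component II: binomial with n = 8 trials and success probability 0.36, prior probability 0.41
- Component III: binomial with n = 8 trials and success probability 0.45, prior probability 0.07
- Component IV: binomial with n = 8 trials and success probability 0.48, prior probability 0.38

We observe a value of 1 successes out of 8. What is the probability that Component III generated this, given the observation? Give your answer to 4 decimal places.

Posterior ∝ prior × likelihood, so P(k | x) ∝ P(Z=k) f_k(x); normalise over all components.
Evaluate each component's likelihood at the observed value:
  L_I = C(8,1)·0.33^1·0.67^7 = 8·0.33·0.0606071 = 0.160003
  L_II = C(8,1)·0.36^1·0.64^7 = 8·0.36·0.0439805 = 0.126664
  L_III = C(8,1)·0.45^1·0.55^7 = 8·0.45·0.0152244 = 0.0548077
  L_IV = C(8,1)·0.48^1·0.52^7 = 8·0.48·0.0102807 = 0.039478
Multiply by the mixture weights:
  P(Z=I)·L_I = 0.14 × 0.160003 = 0.0224004
  P(Z=II)·L_II = 0.41 × 0.126664 = 0.0519321
  P(Z=III)·L_III = 0.07 × 0.0548077 = 0.00383654
  P(Z=IV)·L_IV = 0.38 × 0.039478 = 0.0150016
Sum: 0.0224004 + 0.0519321 + 0.00383654 + 0.0150016 = 0.0931707
Responsibility of Component III: 0.00383654 / 0.0931707 ≈ 0.0412

0.0412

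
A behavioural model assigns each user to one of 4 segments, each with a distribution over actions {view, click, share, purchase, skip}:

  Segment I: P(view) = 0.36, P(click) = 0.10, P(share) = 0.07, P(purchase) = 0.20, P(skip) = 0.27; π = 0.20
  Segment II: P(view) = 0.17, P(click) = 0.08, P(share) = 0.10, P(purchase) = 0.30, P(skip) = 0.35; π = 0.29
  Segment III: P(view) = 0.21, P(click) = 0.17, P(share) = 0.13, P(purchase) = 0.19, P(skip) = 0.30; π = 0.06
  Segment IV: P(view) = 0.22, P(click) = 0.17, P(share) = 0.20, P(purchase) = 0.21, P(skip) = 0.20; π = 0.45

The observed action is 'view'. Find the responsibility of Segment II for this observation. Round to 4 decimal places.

Apply Bayes' rule: the posterior for each component is proportional to its prior times its likelihood at x.
Categorical probabilities:
  p_I = P(view | comp) = 0.36
  p_II = P(view | comp) = 0.17
  p_III = P(view | comp) = 0.21
  p_IV = P(view | comp) = 0.22
Prior × likelihood for each component:
  π_I·p_I = 0.20 × 0.36 = 0.072
  π_II·p_II = 0.29 × 0.17 = 0.0493
  π_III·p_III = 0.06 × 0.21 = 0.0126
  π_IV·p_IV = 0.45 × 0.22 = 0.099
Evidence: 0.072 + 0.0493 + 0.0126 + 0.099 = 0.2329
Responsibility of Segment II: 0.0493 / 0.2329 ≈ 0.2117

0.2117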